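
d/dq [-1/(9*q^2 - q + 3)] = (18*q - 1)/(9*q^2 - q + 3)^2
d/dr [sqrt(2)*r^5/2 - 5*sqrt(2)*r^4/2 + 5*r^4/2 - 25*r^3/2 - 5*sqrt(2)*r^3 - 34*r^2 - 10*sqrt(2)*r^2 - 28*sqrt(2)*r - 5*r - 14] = 5*sqrt(2)*r^4/2 - 10*sqrt(2)*r^3 + 10*r^3 - 75*r^2/2 - 15*sqrt(2)*r^2 - 68*r - 20*sqrt(2)*r - 28*sqrt(2) - 5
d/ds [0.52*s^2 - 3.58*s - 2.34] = 1.04*s - 3.58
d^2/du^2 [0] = 0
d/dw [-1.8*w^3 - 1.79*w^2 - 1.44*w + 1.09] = -5.4*w^2 - 3.58*w - 1.44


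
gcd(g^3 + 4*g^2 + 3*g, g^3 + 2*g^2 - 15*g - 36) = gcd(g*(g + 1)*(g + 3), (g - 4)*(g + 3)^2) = g + 3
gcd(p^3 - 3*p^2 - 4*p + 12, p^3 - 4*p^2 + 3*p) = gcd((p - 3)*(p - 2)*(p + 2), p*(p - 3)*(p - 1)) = p - 3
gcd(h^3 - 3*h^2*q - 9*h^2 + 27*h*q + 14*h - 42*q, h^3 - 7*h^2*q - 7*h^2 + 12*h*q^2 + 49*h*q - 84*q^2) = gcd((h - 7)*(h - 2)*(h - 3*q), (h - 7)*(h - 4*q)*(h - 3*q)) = -h^2 + 3*h*q + 7*h - 21*q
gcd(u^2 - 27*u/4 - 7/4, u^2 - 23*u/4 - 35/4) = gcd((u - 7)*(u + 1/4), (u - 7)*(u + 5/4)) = u - 7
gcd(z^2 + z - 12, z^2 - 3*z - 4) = 1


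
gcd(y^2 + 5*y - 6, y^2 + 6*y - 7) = y - 1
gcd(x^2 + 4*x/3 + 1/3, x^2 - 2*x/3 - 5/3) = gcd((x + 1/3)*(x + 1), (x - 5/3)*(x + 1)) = x + 1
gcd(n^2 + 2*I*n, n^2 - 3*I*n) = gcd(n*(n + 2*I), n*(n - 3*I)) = n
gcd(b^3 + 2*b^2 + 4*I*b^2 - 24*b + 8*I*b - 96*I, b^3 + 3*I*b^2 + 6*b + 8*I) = b + 4*I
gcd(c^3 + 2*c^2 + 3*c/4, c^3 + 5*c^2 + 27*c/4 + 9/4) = c^2 + 2*c + 3/4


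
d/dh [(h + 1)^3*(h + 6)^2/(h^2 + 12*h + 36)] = 3*h^2 + 6*h + 3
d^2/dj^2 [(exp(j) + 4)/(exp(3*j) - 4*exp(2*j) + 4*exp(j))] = 4*(exp(3*j) + 10*exp(2*j) - 8*exp(j) + 4)*exp(-j)/(exp(4*j) - 8*exp(3*j) + 24*exp(2*j) - 32*exp(j) + 16)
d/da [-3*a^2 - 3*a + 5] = -6*a - 3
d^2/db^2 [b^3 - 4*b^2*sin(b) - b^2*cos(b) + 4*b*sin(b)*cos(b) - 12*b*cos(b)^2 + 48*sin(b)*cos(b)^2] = 4*b^2*sin(b) + b^2*cos(b) + 4*b*sin(b) - 8*b*sin(2*b) - 16*b*cos(b) + 24*b*cos(2*b) + 6*b - 20*sin(b) + 24*sin(2*b) - 108*sin(3*b) - 2*cos(b) + 8*cos(2*b)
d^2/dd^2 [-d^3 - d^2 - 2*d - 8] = -6*d - 2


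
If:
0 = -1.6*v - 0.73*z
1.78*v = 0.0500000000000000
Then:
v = 0.03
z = -0.06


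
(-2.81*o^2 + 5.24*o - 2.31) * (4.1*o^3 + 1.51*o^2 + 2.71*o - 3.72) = -11.521*o^5 + 17.2409*o^4 - 9.1737*o^3 + 21.1655*o^2 - 25.7529*o + 8.5932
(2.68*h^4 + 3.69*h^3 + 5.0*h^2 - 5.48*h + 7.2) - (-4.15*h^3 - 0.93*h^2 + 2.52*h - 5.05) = 2.68*h^4 + 7.84*h^3 + 5.93*h^2 - 8.0*h + 12.25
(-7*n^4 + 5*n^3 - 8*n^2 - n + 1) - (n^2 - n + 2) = -7*n^4 + 5*n^3 - 9*n^2 - 1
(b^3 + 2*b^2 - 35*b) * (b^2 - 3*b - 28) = b^5 - b^4 - 69*b^3 + 49*b^2 + 980*b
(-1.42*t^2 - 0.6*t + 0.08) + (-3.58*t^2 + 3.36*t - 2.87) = -5.0*t^2 + 2.76*t - 2.79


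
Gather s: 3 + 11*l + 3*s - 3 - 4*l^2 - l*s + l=-4*l^2 + 12*l + s*(3 - l)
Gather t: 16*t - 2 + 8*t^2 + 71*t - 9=8*t^2 + 87*t - 11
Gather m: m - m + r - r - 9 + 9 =0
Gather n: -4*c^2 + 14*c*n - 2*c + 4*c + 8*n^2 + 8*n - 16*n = -4*c^2 + 2*c + 8*n^2 + n*(14*c - 8)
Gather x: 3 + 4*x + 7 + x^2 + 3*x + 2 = x^2 + 7*x + 12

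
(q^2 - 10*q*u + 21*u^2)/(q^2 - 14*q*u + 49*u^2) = (q - 3*u)/(q - 7*u)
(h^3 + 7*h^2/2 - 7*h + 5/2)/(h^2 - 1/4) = 2*(h^2 + 4*h - 5)/(2*h + 1)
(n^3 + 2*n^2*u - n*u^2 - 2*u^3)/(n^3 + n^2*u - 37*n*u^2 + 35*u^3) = (-n^2 - 3*n*u - 2*u^2)/(-n^2 - 2*n*u + 35*u^2)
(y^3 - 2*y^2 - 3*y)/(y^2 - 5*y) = (y^2 - 2*y - 3)/(y - 5)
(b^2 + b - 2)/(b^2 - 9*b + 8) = (b + 2)/(b - 8)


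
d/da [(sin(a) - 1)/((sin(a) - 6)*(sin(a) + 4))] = (2*sin(a) + cos(a)^2 - 27)*cos(a)/((sin(a) - 6)^2*(sin(a) + 4)^2)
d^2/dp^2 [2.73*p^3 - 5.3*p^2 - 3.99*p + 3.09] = 16.38*p - 10.6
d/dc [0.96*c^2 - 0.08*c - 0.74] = 1.92*c - 0.08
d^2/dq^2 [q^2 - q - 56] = 2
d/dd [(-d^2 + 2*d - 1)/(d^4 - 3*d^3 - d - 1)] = (2*(d - 1)*(-d^4 + 3*d^3 + d + 1) - (d^2 - 2*d + 1)*(-4*d^3 + 9*d^2 + 1))/(-d^4 + 3*d^3 + d + 1)^2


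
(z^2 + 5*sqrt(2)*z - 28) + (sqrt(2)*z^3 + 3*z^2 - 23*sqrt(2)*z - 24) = sqrt(2)*z^3 + 4*z^2 - 18*sqrt(2)*z - 52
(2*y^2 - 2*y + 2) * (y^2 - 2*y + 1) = 2*y^4 - 6*y^3 + 8*y^2 - 6*y + 2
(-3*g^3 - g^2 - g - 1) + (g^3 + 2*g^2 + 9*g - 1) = -2*g^3 + g^2 + 8*g - 2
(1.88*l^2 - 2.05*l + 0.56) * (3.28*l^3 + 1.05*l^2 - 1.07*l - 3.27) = 6.1664*l^5 - 4.75*l^4 - 2.3273*l^3 - 3.3661*l^2 + 6.1043*l - 1.8312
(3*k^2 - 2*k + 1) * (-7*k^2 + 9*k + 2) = -21*k^4 + 41*k^3 - 19*k^2 + 5*k + 2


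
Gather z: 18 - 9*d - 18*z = -9*d - 18*z + 18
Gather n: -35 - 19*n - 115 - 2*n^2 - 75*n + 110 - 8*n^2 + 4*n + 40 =-10*n^2 - 90*n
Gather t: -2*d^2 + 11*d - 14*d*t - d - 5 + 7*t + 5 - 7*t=-2*d^2 - 14*d*t + 10*d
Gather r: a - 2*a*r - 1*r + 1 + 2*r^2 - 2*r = a + 2*r^2 + r*(-2*a - 3) + 1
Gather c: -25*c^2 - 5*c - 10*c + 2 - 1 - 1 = -25*c^2 - 15*c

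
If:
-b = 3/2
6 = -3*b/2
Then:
No Solution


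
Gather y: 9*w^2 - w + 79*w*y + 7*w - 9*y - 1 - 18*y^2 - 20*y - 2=9*w^2 + 6*w - 18*y^2 + y*(79*w - 29) - 3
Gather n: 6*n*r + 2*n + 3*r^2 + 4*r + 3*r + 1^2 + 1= n*(6*r + 2) + 3*r^2 + 7*r + 2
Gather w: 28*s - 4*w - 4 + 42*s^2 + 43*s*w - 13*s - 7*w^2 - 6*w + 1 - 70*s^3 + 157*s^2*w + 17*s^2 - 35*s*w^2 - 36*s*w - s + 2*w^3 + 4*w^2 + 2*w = -70*s^3 + 59*s^2 + 14*s + 2*w^3 + w^2*(-35*s - 3) + w*(157*s^2 + 7*s - 8) - 3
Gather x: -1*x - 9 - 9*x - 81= -10*x - 90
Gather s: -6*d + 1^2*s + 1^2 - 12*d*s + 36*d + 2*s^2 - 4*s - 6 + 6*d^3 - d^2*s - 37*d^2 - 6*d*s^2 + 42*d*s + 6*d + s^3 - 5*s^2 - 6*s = 6*d^3 - 37*d^2 + 36*d + s^3 + s^2*(-6*d - 3) + s*(-d^2 + 30*d - 9) - 5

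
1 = 1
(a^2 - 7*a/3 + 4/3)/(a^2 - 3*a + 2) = (a - 4/3)/(a - 2)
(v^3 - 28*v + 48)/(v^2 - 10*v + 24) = (v^2 + 4*v - 12)/(v - 6)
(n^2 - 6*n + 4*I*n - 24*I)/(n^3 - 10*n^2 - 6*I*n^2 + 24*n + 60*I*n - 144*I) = (n + 4*I)/(n^2 + n*(-4 - 6*I) + 24*I)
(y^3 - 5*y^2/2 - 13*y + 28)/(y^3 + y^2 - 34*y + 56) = (y + 7/2)/(y + 7)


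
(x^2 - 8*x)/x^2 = (x - 8)/x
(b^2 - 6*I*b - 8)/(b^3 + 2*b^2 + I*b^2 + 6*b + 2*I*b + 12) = (b - 4*I)/(b^2 + b*(2 + 3*I) + 6*I)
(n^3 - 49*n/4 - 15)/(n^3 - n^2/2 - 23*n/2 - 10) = (n + 3/2)/(n + 1)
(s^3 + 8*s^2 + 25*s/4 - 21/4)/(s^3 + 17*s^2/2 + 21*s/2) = (s - 1/2)/s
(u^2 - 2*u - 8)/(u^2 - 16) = (u + 2)/(u + 4)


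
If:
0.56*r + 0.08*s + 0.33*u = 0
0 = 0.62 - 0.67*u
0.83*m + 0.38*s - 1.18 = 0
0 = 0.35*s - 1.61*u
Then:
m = -0.53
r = -1.15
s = 4.26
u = 0.93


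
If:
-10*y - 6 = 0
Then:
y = -3/5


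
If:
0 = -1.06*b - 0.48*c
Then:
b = -0.452830188679245*c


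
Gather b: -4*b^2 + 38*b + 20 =-4*b^2 + 38*b + 20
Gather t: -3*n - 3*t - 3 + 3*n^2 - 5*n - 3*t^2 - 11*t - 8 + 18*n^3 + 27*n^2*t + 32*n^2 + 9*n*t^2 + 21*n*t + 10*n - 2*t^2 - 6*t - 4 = 18*n^3 + 35*n^2 + 2*n + t^2*(9*n - 5) + t*(27*n^2 + 21*n - 20) - 15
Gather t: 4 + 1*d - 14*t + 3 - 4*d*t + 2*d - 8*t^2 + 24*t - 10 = 3*d - 8*t^2 + t*(10 - 4*d) - 3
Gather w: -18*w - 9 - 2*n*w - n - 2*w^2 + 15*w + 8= -n - 2*w^2 + w*(-2*n - 3) - 1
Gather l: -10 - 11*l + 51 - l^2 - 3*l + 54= -l^2 - 14*l + 95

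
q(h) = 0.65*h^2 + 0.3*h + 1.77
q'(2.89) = 4.06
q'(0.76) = 1.29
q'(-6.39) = -8.01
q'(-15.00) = -19.20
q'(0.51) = 0.96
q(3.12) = 9.03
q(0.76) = 2.37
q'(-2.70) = -3.21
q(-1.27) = 2.44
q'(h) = 1.3*h + 0.3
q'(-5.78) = -7.21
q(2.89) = 8.07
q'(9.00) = 12.00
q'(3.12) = 4.36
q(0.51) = 2.09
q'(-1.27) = -1.35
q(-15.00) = 143.52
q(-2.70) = 5.70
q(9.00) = 57.12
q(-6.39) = 26.39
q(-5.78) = 21.75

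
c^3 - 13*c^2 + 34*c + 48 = (c - 8)*(c - 6)*(c + 1)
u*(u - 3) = u^2 - 3*u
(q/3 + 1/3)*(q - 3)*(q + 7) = q^3/3 + 5*q^2/3 - 17*q/3 - 7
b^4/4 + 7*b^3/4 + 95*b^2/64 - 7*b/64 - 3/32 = (b/4 + 1/4)*(b - 1/4)*(b + 1/4)*(b + 6)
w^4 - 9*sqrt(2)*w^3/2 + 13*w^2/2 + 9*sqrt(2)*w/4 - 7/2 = (w - 7*sqrt(2)/2)*(w - sqrt(2))*(w - sqrt(2)/2)*(w + sqrt(2)/2)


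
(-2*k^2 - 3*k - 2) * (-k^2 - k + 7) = 2*k^4 + 5*k^3 - 9*k^2 - 19*k - 14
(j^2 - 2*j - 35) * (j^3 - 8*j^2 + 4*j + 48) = j^5 - 10*j^4 - 15*j^3 + 320*j^2 - 236*j - 1680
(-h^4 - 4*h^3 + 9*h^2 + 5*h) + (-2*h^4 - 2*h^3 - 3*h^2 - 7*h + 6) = -3*h^4 - 6*h^3 + 6*h^2 - 2*h + 6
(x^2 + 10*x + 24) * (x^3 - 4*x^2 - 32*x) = x^5 + 6*x^4 - 48*x^3 - 416*x^2 - 768*x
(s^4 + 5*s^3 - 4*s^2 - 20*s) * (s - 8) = s^5 - 3*s^4 - 44*s^3 + 12*s^2 + 160*s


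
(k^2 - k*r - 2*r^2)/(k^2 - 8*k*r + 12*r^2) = (-k - r)/(-k + 6*r)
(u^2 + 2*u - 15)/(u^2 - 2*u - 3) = (u + 5)/(u + 1)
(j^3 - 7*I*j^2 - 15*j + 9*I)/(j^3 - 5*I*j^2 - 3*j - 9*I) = (j - I)/(j + I)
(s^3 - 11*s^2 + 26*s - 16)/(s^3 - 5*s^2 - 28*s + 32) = (s - 2)/(s + 4)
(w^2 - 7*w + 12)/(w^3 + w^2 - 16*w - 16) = (w - 3)/(w^2 + 5*w + 4)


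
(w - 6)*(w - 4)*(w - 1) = w^3 - 11*w^2 + 34*w - 24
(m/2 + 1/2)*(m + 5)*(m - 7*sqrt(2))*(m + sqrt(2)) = m^4/2 - 3*sqrt(2)*m^3 + 3*m^3 - 18*sqrt(2)*m^2 - 9*m^2/2 - 42*m - 15*sqrt(2)*m - 35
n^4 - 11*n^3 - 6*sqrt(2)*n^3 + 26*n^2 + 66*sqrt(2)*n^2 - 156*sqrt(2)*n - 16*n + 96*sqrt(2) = (n - 8)*(n - 2)*(n - 1)*(n - 6*sqrt(2))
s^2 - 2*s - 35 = (s - 7)*(s + 5)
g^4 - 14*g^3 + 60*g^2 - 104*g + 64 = (g - 8)*(g - 2)^3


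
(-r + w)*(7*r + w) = -7*r^2 + 6*r*w + w^2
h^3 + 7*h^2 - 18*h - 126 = (h + 7)*(h - 3*sqrt(2))*(h + 3*sqrt(2))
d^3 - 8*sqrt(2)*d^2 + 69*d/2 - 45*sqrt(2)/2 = (d - 5*sqrt(2))*(d - 3*sqrt(2)/2)^2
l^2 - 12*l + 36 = (l - 6)^2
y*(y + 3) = y^2 + 3*y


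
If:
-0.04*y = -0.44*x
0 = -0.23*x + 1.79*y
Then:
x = 0.00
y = 0.00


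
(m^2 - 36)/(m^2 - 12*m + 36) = (m + 6)/(m - 6)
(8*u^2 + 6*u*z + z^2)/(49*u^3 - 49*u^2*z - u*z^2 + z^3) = (8*u^2 + 6*u*z + z^2)/(49*u^3 - 49*u^2*z - u*z^2 + z^3)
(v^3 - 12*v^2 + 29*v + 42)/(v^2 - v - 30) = (v^2 - 6*v - 7)/(v + 5)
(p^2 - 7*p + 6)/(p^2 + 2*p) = (p^2 - 7*p + 6)/(p*(p + 2))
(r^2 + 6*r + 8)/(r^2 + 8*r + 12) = (r + 4)/(r + 6)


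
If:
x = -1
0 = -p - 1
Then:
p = -1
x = -1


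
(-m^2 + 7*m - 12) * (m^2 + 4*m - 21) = -m^4 + 3*m^3 + 37*m^2 - 195*m + 252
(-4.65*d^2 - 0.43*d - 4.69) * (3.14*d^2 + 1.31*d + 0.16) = -14.601*d^4 - 7.4417*d^3 - 16.0339*d^2 - 6.2127*d - 0.7504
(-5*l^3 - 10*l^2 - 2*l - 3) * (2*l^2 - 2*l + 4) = -10*l^5 - 10*l^4 - 4*l^3 - 42*l^2 - 2*l - 12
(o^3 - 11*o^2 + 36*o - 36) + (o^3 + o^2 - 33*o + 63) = 2*o^3 - 10*o^2 + 3*o + 27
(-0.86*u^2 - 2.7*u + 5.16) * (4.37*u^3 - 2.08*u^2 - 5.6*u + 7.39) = -3.7582*u^5 - 10.0102*u^4 + 32.9812*u^3 - 1.9682*u^2 - 48.849*u + 38.1324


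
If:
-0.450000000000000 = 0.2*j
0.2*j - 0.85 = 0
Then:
No Solution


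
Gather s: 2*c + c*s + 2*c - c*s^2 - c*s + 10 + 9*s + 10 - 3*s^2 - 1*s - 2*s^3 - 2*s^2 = 4*c - 2*s^3 + s^2*(-c - 5) + 8*s + 20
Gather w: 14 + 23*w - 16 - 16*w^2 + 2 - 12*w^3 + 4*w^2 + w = -12*w^3 - 12*w^2 + 24*w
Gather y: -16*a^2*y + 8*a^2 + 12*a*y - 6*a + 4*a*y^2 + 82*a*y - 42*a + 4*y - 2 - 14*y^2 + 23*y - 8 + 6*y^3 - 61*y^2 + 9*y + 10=8*a^2 - 48*a + 6*y^3 + y^2*(4*a - 75) + y*(-16*a^2 + 94*a + 36)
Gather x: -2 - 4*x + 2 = -4*x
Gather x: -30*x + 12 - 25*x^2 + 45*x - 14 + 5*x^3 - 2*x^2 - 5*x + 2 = 5*x^3 - 27*x^2 + 10*x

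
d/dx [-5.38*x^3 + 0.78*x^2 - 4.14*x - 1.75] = -16.14*x^2 + 1.56*x - 4.14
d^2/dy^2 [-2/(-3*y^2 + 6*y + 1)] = 12*(3*y^2 - 6*y - 12*(y - 1)^2 - 1)/(-3*y^2 + 6*y + 1)^3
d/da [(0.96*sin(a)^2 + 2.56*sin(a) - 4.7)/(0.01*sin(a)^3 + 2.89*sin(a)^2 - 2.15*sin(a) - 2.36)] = (-0.0096*sin(a)^4 - 0.0512000000000006*sin(a)^3 - 9.3214*sin(a)^2 + 22.6348*sin(a) - 16.1466)*cos(a)/(0.0001*sin(a)^6 + 0.0578*sin(a)^5 + 8.3091*sin(a)^4 - 12.4742*sin(a)^3 - 9.0183*sin(a)^2 + 10.148*sin(a) + 5.5696)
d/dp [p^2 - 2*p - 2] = 2*p - 2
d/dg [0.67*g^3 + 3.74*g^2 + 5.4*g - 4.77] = 2.01*g^2 + 7.48*g + 5.4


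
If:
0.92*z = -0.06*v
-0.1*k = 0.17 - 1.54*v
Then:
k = -236.133333333333*z - 1.7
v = -15.3333333333333*z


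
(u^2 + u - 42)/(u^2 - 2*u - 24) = (u + 7)/(u + 4)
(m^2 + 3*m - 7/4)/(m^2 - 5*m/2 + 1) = (m + 7/2)/(m - 2)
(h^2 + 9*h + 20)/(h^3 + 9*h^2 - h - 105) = (h + 4)/(h^2 + 4*h - 21)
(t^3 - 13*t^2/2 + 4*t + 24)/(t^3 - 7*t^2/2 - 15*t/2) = (t^2 - 8*t + 16)/(t*(t - 5))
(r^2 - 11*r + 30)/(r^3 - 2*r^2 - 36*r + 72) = (r - 5)/(r^2 + 4*r - 12)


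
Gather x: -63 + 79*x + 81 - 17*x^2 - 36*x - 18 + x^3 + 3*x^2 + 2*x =x^3 - 14*x^2 + 45*x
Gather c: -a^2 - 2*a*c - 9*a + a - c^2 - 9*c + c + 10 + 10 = -a^2 - 8*a - c^2 + c*(-2*a - 8) + 20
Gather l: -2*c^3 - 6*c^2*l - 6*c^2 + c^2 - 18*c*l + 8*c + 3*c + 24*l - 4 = -2*c^3 - 5*c^2 + 11*c + l*(-6*c^2 - 18*c + 24) - 4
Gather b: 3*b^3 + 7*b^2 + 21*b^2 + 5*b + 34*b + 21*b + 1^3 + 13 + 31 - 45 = 3*b^3 + 28*b^2 + 60*b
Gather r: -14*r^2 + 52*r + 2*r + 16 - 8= -14*r^2 + 54*r + 8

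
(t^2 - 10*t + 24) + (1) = t^2 - 10*t + 25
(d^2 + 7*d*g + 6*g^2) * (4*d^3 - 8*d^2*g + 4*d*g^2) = 4*d^5 + 20*d^4*g - 28*d^3*g^2 - 20*d^2*g^3 + 24*d*g^4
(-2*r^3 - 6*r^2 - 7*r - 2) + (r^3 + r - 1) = -r^3 - 6*r^2 - 6*r - 3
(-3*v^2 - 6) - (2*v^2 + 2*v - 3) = -5*v^2 - 2*v - 3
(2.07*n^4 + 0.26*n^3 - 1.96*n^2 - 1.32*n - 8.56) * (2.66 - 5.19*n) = -10.7433*n^5 + 4.1568*n^4 + 10.864*n^3 + 1.6372*n^2 + 40.9152*n - 22.7696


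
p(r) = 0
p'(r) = 0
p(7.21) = 0.00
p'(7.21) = 0.00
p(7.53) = 0.00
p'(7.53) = 0.00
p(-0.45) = 0.00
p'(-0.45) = 0.00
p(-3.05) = 0.00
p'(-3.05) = 0.00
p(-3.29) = 0.00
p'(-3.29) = 0.00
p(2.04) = 0.00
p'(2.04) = 0.00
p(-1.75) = 0.00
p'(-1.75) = 0.00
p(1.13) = 0.00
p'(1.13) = 0.00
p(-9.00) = 0.00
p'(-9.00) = 0.00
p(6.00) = 0.00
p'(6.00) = 0.00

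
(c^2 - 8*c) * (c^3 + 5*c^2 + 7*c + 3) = c^5 - 3*c^4 - 33*c^3 - 53*c^2 - 24*c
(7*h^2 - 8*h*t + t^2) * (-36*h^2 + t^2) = -252*h^4 + 288*h^3*t - 29*h^2*t^2 - 8*h*t^3 + t^4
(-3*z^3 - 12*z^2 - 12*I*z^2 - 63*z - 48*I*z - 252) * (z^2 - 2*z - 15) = -3*z^5 - 6*z^4 - 12*I*z^4 + 6*z^3 - 24*I*z^3 + 54*z^2 + 276*I*z^2 + 1449*z + 720*I*z + 3780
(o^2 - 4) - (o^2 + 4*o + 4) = -4*o - 8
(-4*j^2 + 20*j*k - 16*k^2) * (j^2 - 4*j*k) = -4*j^4 + 36*j^3*k - 96*j^2*k^2 + 64*j*k^3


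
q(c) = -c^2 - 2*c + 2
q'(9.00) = -20.00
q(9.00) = -97.00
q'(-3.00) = 4.00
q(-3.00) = -1.00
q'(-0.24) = -1.52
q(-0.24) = 2.42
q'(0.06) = -2.12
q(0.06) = 1.88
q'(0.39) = -2.78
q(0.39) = 1.07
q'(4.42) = -10.84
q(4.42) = -26.38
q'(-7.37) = 12.74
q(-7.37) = -37.58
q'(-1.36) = 0.72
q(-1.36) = 2.87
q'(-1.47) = 0.94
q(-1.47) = 2.78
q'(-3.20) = 4.40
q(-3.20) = -1.84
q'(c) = -2*c - 2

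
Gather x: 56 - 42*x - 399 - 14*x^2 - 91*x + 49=-14*x^2 - 133*x - 294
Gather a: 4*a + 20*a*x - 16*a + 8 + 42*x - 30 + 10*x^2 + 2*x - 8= a*(20*x - 12) + 10*x^2 + 44*x - 30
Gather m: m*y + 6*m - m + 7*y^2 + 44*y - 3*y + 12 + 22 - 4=m*(y + 5) + 7*y^2 + 41*y + 30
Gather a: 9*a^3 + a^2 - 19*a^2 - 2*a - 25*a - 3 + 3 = 9*a^3 - 18*a^2 - 27*a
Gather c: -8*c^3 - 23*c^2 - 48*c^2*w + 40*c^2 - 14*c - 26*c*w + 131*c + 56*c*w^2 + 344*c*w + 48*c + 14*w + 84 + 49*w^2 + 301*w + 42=-8*c^3 + c^2*(17 - 48*w) + c*(56*w^2 + 318*w + 165) + 49*w^2 + 315*w + 126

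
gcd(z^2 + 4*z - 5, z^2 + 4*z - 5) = z^2 + 4*z - 5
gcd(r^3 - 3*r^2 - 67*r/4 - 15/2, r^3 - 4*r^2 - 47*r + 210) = r - 6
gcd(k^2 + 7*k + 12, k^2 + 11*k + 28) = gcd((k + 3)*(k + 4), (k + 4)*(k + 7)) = k + 4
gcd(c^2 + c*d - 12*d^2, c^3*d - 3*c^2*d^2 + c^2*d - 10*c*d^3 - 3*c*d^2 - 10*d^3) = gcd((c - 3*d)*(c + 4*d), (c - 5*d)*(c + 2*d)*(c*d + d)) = 1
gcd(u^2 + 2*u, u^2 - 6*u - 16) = u + 2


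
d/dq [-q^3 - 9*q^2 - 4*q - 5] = -3*q^2 - 18*q - 4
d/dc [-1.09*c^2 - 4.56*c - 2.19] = -2.18*c - 4.56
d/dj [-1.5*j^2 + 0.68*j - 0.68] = 0.68 - 3.0*j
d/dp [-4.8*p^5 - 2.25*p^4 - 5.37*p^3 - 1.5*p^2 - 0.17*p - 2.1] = -24.0*p^4 - 9.0*p^3 - 16.11*p^2 - 3.0*p - 0.17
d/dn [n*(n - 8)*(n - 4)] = 3*n^2 - 24*n + 32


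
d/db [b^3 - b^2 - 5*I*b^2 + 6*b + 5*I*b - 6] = 3*b^2 - 2*b - 10*I*b + 6 + 5*I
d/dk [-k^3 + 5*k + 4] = 5 - 3*k^2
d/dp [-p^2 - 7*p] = -2*p - 7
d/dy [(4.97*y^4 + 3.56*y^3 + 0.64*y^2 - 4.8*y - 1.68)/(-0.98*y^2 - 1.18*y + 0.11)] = (-9.7412*y^5 - 21.0826*y^4 - 6.2148*y^3 - 4.2844*y^2 - 3.152*y - 2.5104)/(0.9604*y^4 + 2.3128*y^3 + 1.1768*y^2 - 0.2596*y + 0.0121)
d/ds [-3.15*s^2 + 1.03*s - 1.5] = 1.03 - 6.3*s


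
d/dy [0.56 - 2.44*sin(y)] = -2.44*cos(y)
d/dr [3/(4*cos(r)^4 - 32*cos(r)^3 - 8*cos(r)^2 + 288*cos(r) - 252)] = 3*(-sin(r)^2*cos(r) + 6*sin(r)^2 + 12)*sin(r)/((cos(r) - 7)^2*(cos(r) - 3)^2*(cos(r) - 1)^2*(cos(r) + 3)^2)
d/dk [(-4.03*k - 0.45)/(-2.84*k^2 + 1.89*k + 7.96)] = (11.4452*k^2 - 7.6167*k - (4.03*k + 0.45)*(5.68*k - 1.89) - 32.0788)/(-2.84*k^2 + 1.89*k + 7.96)^2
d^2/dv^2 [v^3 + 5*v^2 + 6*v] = 6*v + 10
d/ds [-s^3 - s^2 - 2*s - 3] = -3*s^2 - 2*s - 2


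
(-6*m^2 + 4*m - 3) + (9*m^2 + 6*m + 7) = 3*m^2 + 10*m + 4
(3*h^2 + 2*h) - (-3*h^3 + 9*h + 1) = 3*h^3 + 3*h^2 - 7*h - 1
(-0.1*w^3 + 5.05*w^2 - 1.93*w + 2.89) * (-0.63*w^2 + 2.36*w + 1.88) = 0.063*w^5 - 3.4175*w^4 + 12.9459*w^3 + 3.1185*w^2 + 3.192*w + 5.4332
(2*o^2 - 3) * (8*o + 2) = 16*o^3 + 4*o^2 - 24*o - 6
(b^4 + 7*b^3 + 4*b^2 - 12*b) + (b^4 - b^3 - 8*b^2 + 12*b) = 2*b^4 + 6*b^3 - 4*b^2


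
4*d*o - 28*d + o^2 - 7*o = (4*d + o)*(o - 7)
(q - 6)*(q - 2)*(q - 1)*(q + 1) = q^4 - 8*q^3 + 11*q^2 + 8*q - 12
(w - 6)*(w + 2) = w^2 - 4*w - 12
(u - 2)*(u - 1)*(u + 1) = u^3 - 2*u^2 - u + 2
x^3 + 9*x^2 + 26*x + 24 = (x + 2)*(x + 3)*(x + 4)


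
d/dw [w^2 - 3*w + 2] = 2*w - 3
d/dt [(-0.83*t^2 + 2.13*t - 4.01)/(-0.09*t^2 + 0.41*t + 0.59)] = (-0.1486*t^2 - 1.7012*t + 2.9008)/(0.0081*t^4 - 0.0738*t^3 + 0.0619*t^2 + 0.4838*t + 0.3481)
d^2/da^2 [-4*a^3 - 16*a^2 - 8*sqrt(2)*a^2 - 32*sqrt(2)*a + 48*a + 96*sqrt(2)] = -24*a - 32 - 16*sqrt(2)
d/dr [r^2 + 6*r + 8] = 2*r + 6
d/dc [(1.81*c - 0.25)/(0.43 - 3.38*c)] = (0.028681 - 0.225446*c)/(3.38*c - 0.43)^3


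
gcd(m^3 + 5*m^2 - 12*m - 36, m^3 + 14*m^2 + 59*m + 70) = m + 2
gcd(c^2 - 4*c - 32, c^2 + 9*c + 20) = c + 4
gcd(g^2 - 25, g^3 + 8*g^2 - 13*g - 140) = g + 5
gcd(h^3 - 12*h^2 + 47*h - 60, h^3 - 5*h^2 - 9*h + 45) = h^2 - 8*h + 15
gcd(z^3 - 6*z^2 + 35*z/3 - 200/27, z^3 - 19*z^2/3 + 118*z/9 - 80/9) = z^2 - 13*z/3 + 40/9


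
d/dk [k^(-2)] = -2/k^3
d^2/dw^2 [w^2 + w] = 2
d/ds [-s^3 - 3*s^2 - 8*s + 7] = -3*s^2 - 6*s - 8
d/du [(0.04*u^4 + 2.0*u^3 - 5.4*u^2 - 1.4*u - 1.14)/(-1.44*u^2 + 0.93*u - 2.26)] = (-0.1152*u^5 - 2.7684*u^4 + 3.3584*u^3 - 20.598*u^2 + 21.1248*u + 4.2242)/(2.0736*u^4 - 2.6784*u^3 + 7.3737*u^2 - 4.2036*u + 5.1076)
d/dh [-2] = 0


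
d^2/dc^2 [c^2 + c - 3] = 2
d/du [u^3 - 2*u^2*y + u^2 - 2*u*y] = 3*u^2 - 4*u*y + 2*u - 2*y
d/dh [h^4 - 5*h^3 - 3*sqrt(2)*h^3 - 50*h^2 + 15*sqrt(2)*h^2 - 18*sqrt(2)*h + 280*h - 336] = 4*h^3 - 15*h^2 - 9*sqrt(2)*h^2 - 100*h + 30*sqrt(2)*h - 18*sqrt(2) + 280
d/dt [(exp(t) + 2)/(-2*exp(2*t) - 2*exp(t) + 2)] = ((exp(t) + 2)*(2*exp(t) + 1) - exp(2*t) - exp(t) + 1)*exp(t)/(2*(exp(2*t) + exp(t) - 1)^2)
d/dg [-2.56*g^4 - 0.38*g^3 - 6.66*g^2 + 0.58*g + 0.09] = -10.24*g^3 - 1.14*g^2 - 13.32*g + 0.58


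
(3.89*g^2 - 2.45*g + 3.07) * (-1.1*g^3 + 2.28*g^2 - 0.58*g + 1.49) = -4.279*g^5 + 11.5642*g^4 - 11.2192*g^3 + 14.2167*g^2 - 5.4311*g + 4.5743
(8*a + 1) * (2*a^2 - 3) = 16*a^3 + 2*a^2 - 24*a - 3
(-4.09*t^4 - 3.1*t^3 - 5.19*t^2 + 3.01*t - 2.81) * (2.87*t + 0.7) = -11.7383*t^5 - 11.76*t^4 - 17.0653*t^3 + 5.0057*t^2 - 5.9577*t - 1.967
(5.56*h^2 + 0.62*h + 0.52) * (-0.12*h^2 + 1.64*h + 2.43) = -0.6672*h^4 + 9.044*h^3 + 14.4652*h^2 + 2.3594*h + 1.2636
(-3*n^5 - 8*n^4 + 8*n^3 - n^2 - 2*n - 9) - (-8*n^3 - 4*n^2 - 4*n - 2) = -3*n^5 - 8*n^4 + 16*n^3 + 3*n^2 + 2*n - 7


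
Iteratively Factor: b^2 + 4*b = (b)*(b + 4)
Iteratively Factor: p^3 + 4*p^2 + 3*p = (p + 1)*(p^2 + 3*p) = p*(p + 1)*(p + 3)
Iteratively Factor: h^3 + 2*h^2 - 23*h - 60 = (h - 5)*(h^2 + 7*h + 12) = (h - 5)*(h + 4)*(h + 3)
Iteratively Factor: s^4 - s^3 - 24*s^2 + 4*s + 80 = (s - 2)*(s^3 + s^2 - 22*s - 40) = (s - 2)*(s + 2)*(s^2 - s - 20) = (s - 2)*(s + 2)*(s + 4)*(s - 5)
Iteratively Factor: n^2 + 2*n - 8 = (n + 4)*(n - 2)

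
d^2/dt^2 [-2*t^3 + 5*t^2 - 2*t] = 10 - 12*t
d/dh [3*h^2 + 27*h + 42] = 6*h + 27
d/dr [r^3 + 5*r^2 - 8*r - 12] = 3*r^2 + 10*r - 8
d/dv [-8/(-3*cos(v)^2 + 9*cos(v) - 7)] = 24*(2*cos(v) - 3)*sin(v)/(3*cos(v)^2 - 9*cos(v) + 7)^2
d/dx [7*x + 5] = 7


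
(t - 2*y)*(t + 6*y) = t^2 + 4*t*y - 12*y^2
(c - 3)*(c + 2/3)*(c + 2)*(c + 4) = c^4 + 11*c^3/3 - 8*c^2 - 92*c/3 - 16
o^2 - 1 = (o - 1)*(o + 1)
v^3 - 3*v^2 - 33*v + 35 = (v - 7)*(v - 1)*(v + 5)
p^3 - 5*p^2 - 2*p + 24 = (p - 4)*(p - 3)*(p + 2)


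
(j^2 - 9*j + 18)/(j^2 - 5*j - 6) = (j - 3)/(j + 1)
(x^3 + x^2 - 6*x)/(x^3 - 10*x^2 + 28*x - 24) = x*(x + 3)/(x^2 - 8*x + 12)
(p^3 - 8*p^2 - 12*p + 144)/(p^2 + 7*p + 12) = (p^2 - 12*p + 36)/(p + 3)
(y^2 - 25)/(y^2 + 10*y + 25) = (y - 5)/(y + 5)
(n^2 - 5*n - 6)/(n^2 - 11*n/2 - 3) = 2*(n + 1)/(2*n + 1)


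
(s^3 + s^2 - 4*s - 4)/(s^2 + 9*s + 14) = (s^2 - s - 2)/(s + 7)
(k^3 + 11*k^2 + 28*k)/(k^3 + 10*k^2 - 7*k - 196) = k*(k + 4)/(k^2 + 3*k - 28)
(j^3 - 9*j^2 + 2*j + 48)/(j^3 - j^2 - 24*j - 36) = (j^2 - 11*j + 24)/(j^2 - 3*j - 18)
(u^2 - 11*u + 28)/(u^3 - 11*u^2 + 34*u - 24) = (u - 7)/(u^2 - 7*u + 6)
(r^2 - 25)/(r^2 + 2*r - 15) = (r - 5)/(r - 3)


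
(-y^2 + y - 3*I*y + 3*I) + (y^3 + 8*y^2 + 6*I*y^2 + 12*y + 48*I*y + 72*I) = y^3 + 7*y^2 + 6*I*y^2 + 13*y + 45*I*y + 75*I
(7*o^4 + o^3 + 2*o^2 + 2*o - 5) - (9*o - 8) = 7*o^4 + o^3 + 2*o^2 - 7*o + 3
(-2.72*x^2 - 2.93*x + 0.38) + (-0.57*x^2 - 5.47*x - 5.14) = -3.29*x^2 - 8.4*x - 4.76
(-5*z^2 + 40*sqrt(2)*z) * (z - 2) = -5*z^3 + 10*z^2 + 40*sqrt(2)*z^2 - 80*sqrt(2)*z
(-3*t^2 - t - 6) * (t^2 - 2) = -3*t^4 - t^3 + 2*t + 12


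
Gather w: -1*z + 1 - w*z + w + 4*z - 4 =w*(1 - z) + 3*z - 3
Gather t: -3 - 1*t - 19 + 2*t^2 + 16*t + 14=2*t^2 + 15*t - 8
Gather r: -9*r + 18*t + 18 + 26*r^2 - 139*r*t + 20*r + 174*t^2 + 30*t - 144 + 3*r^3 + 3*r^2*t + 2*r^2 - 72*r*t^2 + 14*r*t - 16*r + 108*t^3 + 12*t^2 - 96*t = 3*r^3 + r^2*(3*t + 28) + r*(-72*t^2 - 125*t - 5) + 108*t^3 + 186*t^2 - 48*t - 126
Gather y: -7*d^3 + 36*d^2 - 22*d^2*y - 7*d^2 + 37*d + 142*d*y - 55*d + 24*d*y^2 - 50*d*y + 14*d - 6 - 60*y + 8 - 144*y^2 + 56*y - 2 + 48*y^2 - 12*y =-7*d^3 + 29*d^2 - 4*d + y^2*(24*d - 96) + y*(-22*d^2 + 92*d - 16)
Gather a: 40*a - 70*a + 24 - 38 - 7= -30*a - 21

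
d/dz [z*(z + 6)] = 2*z + 6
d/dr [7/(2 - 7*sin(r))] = 49*cos(r)/(7*sin(r) - 2)^2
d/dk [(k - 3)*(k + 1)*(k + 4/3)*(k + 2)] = 4*k^3 + 4*k^2 - 14*k - 46/3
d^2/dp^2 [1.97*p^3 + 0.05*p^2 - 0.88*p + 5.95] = 11.82*p + 0.1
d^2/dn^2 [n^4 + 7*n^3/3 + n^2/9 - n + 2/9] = 12*n^2 + 14*n + 2/9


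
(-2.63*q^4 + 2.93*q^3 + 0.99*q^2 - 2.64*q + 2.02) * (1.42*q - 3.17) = -3.7346*q^5 + 12.4977*q^4 - 7.8823*q^3 - 6.8871*q^2 + 11.2372*q - 6.4034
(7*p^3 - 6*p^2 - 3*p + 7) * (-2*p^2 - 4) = -14*p^5 + 12*p^4 - 22*p^3 + 10*p^2 + 12*p - 28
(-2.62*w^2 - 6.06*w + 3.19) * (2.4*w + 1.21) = -6.288*w^3 - 17.7142*w^2 + 0.3234*w + 3.8599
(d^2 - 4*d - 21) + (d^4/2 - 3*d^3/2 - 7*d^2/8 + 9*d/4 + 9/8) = d^4/2 - 3*d^3/2 + d^2/8 - 7*d/4 - 159/8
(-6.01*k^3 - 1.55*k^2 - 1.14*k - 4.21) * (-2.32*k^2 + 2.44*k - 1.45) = 13.9432*k^5 - 11.0684*k^4 + 7.5773*k^3 + 9.2331*k^2 - 8.6194*k + 6.1045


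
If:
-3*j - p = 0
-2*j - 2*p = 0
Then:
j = 0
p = 0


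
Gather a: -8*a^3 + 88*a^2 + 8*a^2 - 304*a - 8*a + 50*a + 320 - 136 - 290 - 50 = -8*a^3 + 96*a^2 - 262*a - 156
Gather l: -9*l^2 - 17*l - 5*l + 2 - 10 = -9*l^2 - 22*l - 8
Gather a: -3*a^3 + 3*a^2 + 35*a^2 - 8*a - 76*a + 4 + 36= -3*a^3 + 38*a^2 - 84*a + 40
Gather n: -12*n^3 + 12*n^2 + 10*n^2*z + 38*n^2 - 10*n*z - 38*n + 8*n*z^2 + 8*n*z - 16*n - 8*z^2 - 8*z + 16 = -12*n^3 + n^2*(10*z + 50) + n*(8*z^2 - 2*z - 54) - 8*z^2 - 8*z + 16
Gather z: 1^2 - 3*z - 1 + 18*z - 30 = 15*z - 30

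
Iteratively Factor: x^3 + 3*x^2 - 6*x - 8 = (x - 2)*(x^2 + 5*x + 4) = (x - 2)*(x + 1)*(x + 4)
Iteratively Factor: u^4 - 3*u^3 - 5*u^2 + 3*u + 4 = (u - 4)*(u^3 + u^2 - u - 1) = (u - 4)*(u - 1)*(u^2 + 2*u + 1) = (u - 4)*(u - 1)*(u + 1)*(u + 1)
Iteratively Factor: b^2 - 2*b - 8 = (b - 4)*(b + 2)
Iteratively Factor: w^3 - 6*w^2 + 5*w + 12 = (w + 1)*(w^2 - 7*w + 12) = (w - 4)*(w + 1)*(w - 3)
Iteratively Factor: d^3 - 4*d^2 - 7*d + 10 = (d - 5)*(d^2 + d - 2) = (d - 5)*(d - 1)*(d + 2)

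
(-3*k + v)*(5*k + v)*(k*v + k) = -15*k^3*v - 15*k^3 + 2*k^2*v^2 + 2*k^2*v + k*v^3 + k*v^2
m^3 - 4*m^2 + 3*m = m*(m - 3)*(m - 1)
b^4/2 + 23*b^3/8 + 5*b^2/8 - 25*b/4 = b*(b/2 + 1)*(b - 5/4)*(b + 5)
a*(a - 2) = a^2 - 2*a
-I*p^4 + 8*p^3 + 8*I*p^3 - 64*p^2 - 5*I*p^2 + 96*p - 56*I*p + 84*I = (p - 6)*(p - 2)*(p + 7*I)*(-I*p + 1)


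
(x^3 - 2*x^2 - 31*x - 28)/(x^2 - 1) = (x^2 - 3*x - 28)/(x - 1)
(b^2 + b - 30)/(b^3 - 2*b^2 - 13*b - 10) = (b + 6)/(b^2 + 3*b + 2)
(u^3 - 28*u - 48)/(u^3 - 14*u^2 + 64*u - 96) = (u^2 + 6*u + 8)/(u^2 - 8*u + 16)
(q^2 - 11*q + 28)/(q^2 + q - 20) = (q - 7)/(q + 5)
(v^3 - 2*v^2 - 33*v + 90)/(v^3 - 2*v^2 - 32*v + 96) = (v^2 - 8*v + 15)/(v^2 - 8*v + 16)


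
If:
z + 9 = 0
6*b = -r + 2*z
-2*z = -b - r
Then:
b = 0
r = -18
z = -9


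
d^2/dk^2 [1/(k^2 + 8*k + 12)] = 2*(-k^2 - 8*k + 4*(k + 4)^2 - 12)/(k^2 + 8*k + 12)^3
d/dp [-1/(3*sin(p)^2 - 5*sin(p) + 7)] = (6*sin(p) - 5)*cos(p)/(3*sin(p)^2 - 5*sin(p) + 7)^2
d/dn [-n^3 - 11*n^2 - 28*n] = -3*n^2 - 22*n - 28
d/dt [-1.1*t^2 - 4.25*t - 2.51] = -2.2*t - 4.25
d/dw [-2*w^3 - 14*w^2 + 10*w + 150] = -6*w^2 - 28*w + 10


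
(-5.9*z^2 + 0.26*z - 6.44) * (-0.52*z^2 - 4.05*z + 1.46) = 3.068*z^4 + 23.7598*z^3 - 6.3182*z^2 + 26.4616*z - 9.4024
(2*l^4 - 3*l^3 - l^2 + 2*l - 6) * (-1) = -2*l^4 + 3*l^3 + l^2 - 2*l + 6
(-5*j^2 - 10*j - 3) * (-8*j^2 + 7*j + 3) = 40*j^4 + 45*j^3 - 61*j^2 - 51*j - 9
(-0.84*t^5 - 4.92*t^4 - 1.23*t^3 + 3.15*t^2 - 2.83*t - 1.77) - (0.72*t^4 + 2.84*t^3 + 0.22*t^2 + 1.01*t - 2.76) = -0.84*t^5 - 5.64*t^4 - 4.07*t^3 + 2.93*t^2 - 3.84*t + 0.99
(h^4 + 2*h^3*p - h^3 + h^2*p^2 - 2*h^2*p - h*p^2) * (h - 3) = h^5 + 2*h^4*p - 4*h^4 + h^3*p^2 - 8*h^3*p + 3*h^3 - 4*h^2*p^2 + 6*h^2*p + 3*h*p^2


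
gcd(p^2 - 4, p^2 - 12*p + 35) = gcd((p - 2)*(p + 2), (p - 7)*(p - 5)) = 1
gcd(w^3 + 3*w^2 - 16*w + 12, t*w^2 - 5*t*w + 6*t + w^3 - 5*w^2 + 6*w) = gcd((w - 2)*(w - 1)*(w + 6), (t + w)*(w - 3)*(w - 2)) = w - 2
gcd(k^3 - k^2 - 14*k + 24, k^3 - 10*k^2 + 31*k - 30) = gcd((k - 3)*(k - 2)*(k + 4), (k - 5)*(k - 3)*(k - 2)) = k^2 - 5*k + 6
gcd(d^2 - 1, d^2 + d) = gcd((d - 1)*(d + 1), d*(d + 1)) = d + 1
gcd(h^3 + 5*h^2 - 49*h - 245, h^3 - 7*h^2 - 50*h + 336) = h + 7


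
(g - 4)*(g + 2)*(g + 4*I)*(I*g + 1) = I*g^4 - 3*g^3 - 2*I*g^3 + 6*g^2 - 4*I*g^2 + 24*g - 8*I*g - 32*I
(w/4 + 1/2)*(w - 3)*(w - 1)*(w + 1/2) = w^4/4 - 3*w^3/8 - 3*w^2/2 + 7*w/8 + 3/4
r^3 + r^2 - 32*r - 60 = (r - 6)*(r + 2)*(r + 5)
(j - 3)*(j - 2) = j^2 - 5*j + 6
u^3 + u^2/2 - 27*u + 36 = (u - 4)*(u - 3/2)*(u + 6)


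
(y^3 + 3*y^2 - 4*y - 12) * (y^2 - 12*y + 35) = y^5 - 9*y^4 - 5*y^3 + 141*y^2 + 4*y - 420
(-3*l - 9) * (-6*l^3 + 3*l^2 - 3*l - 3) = 18*l^4 + 45*l^3 - 18*l^2 + 36*l + 27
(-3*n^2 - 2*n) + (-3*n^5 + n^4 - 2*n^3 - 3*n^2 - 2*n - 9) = -3*n^5 + n^4 - 2*n^3 - 6*n^2 - 4*n - 9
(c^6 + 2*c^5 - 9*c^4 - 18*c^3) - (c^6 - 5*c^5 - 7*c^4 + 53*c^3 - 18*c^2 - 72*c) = 7*c^5 - 2*c^4 - 71*c^3 + 18*c^2 + 72*c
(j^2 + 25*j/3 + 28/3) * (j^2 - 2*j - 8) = j^4 + 19*j^3/3 - 46*j^2/3 - 256*j/3 - 224/3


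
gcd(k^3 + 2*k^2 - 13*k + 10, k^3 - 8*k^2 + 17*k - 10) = k^2 - 3*k + 2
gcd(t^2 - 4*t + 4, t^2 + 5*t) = 1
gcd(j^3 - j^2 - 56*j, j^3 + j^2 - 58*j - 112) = j^2 - j - 56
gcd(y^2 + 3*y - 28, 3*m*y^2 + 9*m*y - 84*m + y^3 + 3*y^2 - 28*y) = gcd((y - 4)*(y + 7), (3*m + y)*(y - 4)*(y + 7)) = y^2 + 3*y - 28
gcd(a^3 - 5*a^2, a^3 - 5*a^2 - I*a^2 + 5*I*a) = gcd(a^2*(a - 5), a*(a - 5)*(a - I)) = a^2 - 5*a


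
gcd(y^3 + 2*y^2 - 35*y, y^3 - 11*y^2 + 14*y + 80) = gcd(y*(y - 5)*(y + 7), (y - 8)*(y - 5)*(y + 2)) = y - 5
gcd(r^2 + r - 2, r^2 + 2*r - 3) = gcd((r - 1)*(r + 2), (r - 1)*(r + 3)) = r - 1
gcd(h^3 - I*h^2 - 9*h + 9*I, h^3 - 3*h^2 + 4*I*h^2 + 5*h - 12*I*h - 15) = h^2 + h*(-3 - I) + 3*I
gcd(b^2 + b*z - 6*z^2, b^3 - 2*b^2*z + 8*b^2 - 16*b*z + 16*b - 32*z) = -b + 2*z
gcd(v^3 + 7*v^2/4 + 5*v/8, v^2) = v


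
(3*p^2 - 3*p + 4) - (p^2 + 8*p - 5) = 2*p^2 - 11*p + 9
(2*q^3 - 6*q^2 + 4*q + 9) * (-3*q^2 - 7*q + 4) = -6*q^5 + 4*q^4 + 38*q^3 - 79*q^2 - 47*q + 36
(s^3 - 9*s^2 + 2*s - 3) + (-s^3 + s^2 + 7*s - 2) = -8*s^2 + 9*s - 5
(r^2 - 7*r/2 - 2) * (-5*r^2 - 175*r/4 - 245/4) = -5*r^4 - 105*r^3/4 + 815*r^2/8 + 2415*r/8 + 245/2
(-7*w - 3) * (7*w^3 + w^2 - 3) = -49*w^4 - 28*w^3 - 3*w^2 + 21*w + 9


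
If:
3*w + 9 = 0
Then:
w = -3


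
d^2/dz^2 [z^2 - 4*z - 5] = 2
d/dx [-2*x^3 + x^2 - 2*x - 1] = -6*x^2 + 2*x - 2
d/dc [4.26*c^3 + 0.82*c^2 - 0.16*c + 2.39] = 12.78*c^2 + 1.64*c - 0.16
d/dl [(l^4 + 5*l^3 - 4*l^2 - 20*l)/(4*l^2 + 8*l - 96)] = (2*l^5 + 11*l^4 - 76*l^3 - 348*l^2 + 192*l + 480)/(4*(l^4 + 4*l^3 - 44*l^2 - 96*l + 576))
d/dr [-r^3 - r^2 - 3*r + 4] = -3*r^2 - 2*r - 3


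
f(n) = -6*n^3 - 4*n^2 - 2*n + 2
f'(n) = -18*n^2 - 8*n - 2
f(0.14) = 1.63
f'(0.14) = -3.47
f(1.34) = -22.30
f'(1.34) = -45.04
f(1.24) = -18.07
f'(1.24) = -39.60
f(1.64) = -38.50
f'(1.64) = -63.53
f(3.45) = -298.89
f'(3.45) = -243.84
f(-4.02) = 335.19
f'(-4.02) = -260.73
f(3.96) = -441.24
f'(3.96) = -315.95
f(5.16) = -939.15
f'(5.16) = -522.54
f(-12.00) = 9818.00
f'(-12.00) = -2498.00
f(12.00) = -10966.00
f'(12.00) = -2690.00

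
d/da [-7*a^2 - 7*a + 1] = -14*a - 7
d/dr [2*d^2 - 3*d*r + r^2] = -3*d + 2*r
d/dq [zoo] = 0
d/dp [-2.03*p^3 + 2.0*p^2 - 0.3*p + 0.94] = -6.09*p^2 + 4.0*p - 0.3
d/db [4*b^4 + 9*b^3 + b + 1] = 16*b^3 + 27*b^2 + 1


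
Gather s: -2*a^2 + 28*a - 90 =-2*a^2 + 28*a - 90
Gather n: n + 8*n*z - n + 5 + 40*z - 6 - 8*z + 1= 8*n*z + 32*z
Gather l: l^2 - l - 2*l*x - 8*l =l^2 + l*(-2*x - 9)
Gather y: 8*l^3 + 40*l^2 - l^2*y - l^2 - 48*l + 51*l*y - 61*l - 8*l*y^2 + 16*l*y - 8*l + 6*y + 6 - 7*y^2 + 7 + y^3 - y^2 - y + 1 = 8*l^3 + 39*l^2 - 117*l + y^3 + y^2*(-8*l - 8) + y*(-l^2 + 67*l + 5) + 14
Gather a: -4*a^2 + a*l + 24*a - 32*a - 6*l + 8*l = -4*a^2 + a*(l - 8) + 2*l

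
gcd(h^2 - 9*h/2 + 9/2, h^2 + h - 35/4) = 1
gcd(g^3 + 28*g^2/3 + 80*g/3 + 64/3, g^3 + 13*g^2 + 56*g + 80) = g^2 + 8*g + 16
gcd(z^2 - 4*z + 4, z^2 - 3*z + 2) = z - 2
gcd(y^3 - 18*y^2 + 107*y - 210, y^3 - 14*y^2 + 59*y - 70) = y^2 - 12*y + 35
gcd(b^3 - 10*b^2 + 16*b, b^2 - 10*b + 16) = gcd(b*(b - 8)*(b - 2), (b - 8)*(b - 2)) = b^2 - 10*b + 16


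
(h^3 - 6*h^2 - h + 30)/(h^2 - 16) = (h^3 - 6*h^2 - h + 30)/(h^2 - 16)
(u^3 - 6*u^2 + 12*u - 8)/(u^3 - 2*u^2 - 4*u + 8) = (u - 2)/(u + 2)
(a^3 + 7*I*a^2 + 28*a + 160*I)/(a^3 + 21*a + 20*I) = (a + 8*I)/(a + I)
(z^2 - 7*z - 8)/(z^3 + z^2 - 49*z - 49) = (z - 8)/(z^2 - 49)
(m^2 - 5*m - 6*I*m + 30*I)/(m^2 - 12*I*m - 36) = (m - 5)/(m - 6*I)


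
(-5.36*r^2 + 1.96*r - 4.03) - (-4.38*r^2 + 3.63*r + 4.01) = -0.98*r^2 - 1.67*r - 8.04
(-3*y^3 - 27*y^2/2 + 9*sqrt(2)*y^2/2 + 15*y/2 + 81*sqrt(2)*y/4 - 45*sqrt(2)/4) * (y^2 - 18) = -3*y^5 - 27*y^4/2 + 9*sqrt(2)*y^4/2 + 81*sqrt(2)*y^3/4 + 123*y^3/2 - 369*sqrt(2)*y^2/4 + 243*y^2 - 729*sqrt(2)*y/2 - 135*y + 405*sqrt(2)/2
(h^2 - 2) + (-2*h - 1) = h^2 - 2*h - 3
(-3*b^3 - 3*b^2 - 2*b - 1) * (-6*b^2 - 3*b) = 18*b^5 + 27*b^4 + 21*b^3 + 12*b^2 + 3*b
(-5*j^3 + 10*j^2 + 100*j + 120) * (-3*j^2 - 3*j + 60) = 15*j^5 - 15*j^4 - 630*j^3 - 60*j^2 + 5640*j + 7200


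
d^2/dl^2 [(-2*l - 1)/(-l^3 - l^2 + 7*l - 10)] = 2*((2*l + 1)*(3*l^2 + 2*l - 7)^2 + (-6*l^2 - 4*l - (2*l + 1)*(3*l + 1) + 14)*(l^3 + l^2 - 7*l + 10))/(l^3 + l^2 - 7*l + 10)^3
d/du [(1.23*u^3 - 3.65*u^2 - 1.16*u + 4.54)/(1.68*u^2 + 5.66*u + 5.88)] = (2.0664*u^4 + 13.9236*u^3 + 2.987*u^2 - 58.1784*u - 32.5172)/(2.8224*u^4 + 19.0176*u^3 + 51.7924*u^2 + 66.5616*u + 34.5744)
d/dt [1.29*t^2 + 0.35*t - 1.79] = 2.58*t + 0.35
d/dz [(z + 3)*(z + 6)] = 2*z + 9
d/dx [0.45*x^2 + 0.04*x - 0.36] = 0.9*x + 0.04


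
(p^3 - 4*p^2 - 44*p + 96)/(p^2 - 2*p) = p - 2 - 48/p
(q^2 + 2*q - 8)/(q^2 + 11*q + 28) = (q - 2)/(q + 7)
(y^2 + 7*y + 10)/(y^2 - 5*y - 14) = (y + 5)/(y - 7)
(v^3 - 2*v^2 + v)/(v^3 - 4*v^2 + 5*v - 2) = v/(v - 2)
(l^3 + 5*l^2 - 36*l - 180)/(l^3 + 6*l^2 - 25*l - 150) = (l - 6)/(l - 5)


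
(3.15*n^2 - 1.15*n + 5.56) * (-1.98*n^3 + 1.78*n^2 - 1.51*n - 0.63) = -6.237*n^5 + 7.884*n^4 - 17.8123*n^3 + 9.6488*n^2 - 7.6711*n - 3.5028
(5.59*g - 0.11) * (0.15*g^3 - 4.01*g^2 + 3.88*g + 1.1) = 0.8385*g^4 - 22.4324*g^3 + 22.1303*g^2 + 5.7222*g - 0.121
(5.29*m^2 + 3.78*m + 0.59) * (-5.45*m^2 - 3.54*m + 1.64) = -28.8305*m^4 - 39.3276*m^3 - 7.9211*m^2 + 4.1106*m + 0.9676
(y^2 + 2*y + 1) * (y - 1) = y^3 + y^2 - y - 1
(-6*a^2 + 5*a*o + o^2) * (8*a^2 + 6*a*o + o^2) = -48*a^4 + 4*a^3*o + 32*a^2*o^2 + 11*a*o^3 + o^4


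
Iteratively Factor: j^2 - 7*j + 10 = (j - 2)*(j - 5)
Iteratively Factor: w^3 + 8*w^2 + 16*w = (w + 4)*(w^2 + 4*w) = w*(w + 4)*(w + 4)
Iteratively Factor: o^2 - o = (o)*(o - 1)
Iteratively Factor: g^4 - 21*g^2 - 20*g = (g - 5)*(g^3 + 5*g^2 + 4*g) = (g - 5)*(g + 1)*(g^2 + 4*g) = g*(g - 5)*(g + 1)*(g + 4)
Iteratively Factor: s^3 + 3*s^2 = (s)*(s^2 + 3*s) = s*(s + 3)*(s)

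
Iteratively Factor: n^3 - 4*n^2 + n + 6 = (n - 2)*(n^2 - 2*n - 3) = (n - 3)*(n - 2)*(n + 1)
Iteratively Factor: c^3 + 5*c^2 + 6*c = (c + 3)*(c^2 + 2*c) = (c + 2)*(c + 3)*(c)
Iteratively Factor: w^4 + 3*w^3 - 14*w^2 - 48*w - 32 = (w + 4)*(w^3 - w^2 - 10*w - 8) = (w - 4)*(w + 4)*(w^2 + 3*w + 2) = (w - 4)*(w + 2)*(w + 4)*(w + 1)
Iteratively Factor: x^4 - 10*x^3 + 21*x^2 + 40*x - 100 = (x + 2)*(x^3 - 12*x^2 + 45*x - 50) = (x - 2)*(x + 2)*(x^2 - 10*x + 25) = (x - 5)*(x - 2)*(x + 2)*(x - 5)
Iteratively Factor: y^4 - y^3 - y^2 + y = (y + 1)*(y^3 - 2*y^2 + y) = (y - 1)*(y + 1)*(y^2 - y) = (y - 1)^2*(y + 1)*(y)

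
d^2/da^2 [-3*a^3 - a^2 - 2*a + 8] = -18*a - 2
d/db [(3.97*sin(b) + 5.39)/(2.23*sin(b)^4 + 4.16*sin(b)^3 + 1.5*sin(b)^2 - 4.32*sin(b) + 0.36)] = (-26.5593*sin(b)^4 - 81.1092*sin(b)^3 - 73.2222*sin(b)^2 - 16.17*sin(b) + 24.714)*cos(b)/(4.9729*sin(b)^8 + 18.5536*sin(b)^7 + 23.9956*sin(b)^6 - 6.7872*sin(b)^5 - 32.0868*sin(b)^4 - 9.9648*sin(b)^3 + 19.7424*sin(b)^2 - 3.1104*sin(b) + 0.1296)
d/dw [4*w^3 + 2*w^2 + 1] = 4*w*(3*w + 1)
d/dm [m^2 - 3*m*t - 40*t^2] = 2*m - 3*t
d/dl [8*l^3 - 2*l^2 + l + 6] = 24*l^2 - 4*l + 1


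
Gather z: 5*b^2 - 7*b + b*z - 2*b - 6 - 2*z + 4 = 5*b^2 - 9*b + z*(b - 2) - 2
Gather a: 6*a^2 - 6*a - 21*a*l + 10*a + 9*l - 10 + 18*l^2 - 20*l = 6*a^2 + a*(4 - 21*l) + 18*l^2 - 11*l - 10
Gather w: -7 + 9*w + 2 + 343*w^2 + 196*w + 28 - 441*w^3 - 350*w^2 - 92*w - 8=-441*w^3 - 7*w^2 + 113*w + 15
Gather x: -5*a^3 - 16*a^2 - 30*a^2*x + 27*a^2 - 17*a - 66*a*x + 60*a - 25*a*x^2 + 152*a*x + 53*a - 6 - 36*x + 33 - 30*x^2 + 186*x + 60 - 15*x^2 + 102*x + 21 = -5*a^3 + 11*a^2 + 96*a + x^2*(-25*a - 45) + x*(-30*a^2 + 86*a + 252) + 108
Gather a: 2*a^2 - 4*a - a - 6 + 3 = 2*a^2 - 5*a - 3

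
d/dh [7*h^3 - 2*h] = 21*h^2 - 2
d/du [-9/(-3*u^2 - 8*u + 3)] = 18*(-3*u - 4)/(3*u^2 + 8*u - 3)^2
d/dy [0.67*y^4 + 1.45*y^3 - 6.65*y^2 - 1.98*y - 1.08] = 2.68*y^3 + 4.35*y^2 - 13.3*y - 1.98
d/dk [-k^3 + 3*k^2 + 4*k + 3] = -3*k^2 + 6*k + 4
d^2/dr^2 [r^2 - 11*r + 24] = 2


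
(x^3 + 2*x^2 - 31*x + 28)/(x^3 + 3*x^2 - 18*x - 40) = (x^2 + 6*x - 7)/(x^2 + 7*x + 10)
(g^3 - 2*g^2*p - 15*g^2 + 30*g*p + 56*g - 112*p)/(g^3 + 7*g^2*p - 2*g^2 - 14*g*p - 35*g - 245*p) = (g^2 - 2*g*p - 8*g + 16*p)/(g^2 + 7*g*p + 5*g + 35*p)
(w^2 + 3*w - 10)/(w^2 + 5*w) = (w - 2)/w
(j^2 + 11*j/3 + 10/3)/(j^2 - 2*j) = (3*j^2 + 11*j + 10)/(3*j*(j - 2))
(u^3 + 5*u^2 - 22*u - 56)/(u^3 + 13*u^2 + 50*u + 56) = (u - 4)/(u + 4)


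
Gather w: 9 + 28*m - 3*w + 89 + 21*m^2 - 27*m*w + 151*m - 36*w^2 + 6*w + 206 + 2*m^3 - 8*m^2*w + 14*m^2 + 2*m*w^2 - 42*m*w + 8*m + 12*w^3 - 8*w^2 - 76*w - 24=2*m^3 + 35*m^2 + 187*m + 12*w^3 + w^2*(2*m - 44) + w*(-8*m^2 - 69*m - 73) + 280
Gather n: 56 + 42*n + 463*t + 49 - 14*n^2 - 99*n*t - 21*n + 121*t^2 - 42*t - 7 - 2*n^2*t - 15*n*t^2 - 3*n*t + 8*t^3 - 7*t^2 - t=n^2*(-2*t - 14) + n*(-15*t^2 - 102*t + 21) + 8*t^3 + 114*t^2 + 420*t + 98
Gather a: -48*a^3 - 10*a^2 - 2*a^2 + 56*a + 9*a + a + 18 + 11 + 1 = -48*a^3 - 12*a^2 + 66*a + 30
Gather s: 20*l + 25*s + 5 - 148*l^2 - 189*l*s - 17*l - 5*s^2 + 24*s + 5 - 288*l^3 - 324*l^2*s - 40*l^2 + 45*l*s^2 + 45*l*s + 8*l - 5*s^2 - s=-288*l^3 - 188*l^2 + 11*l + s^2*(45*l - 10) + s*(-324*l^2 - 144*l + 48) + 10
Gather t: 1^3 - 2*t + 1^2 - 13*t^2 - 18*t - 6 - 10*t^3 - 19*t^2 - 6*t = -10*t^3 - 32*t^2 - 26*t - 4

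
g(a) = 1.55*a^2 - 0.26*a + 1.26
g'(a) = 3.1*a - 0.26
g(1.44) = 4.10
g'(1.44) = 4.20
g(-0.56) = 1.89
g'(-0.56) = -2.00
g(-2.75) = 13.70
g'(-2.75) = -8.78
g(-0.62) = 2.02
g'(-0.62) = -2.18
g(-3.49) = 21.05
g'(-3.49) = -11.08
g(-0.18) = 1.36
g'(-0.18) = -0.82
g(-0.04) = 1.27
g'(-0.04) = -0.38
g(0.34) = 1.35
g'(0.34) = 0.79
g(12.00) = 221.34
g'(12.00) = 36.94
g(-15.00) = 353.91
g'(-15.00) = -46.76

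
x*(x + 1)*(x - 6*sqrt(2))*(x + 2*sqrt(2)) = x^4 - 4*sqrt(2)*x^3 + x^3 - 24*x^2 - 4*sqrt(2)*x^2 - 24*x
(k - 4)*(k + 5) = k^2 + k - 20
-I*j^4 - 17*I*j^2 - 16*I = (j - 4*I)*(j - I)*(j + 4*I)*(-I*j + 1)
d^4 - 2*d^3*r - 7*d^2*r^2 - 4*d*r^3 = d*(d - 4*r)*(d + r)^2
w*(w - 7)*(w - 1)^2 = w^4 - 9*w^3 + 15*w^2 - 7*w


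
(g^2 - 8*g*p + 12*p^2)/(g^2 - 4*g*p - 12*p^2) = (g - 2*p)/(g + 2*p)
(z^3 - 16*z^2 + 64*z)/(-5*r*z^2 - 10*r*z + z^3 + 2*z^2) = (-z^2 + 16*z - 64)/(5*r*z + 10*r - z^2 - 2*z)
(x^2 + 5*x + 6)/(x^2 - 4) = (x + 3)/(x - 2)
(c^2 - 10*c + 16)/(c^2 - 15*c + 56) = (c - 2)/(c - 7)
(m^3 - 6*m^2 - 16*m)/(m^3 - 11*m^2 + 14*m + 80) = m/(m - 5)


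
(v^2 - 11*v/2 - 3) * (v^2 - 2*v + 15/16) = v^4 - 15*v^3/2 + 143*v^2/16 + 27*v/32 - 45/16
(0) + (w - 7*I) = w - 7*I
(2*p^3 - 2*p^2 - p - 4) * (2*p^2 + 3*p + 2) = 4*p^5 + 2*p^4 - 4*p^3 - 15*p^2 - 14*p - 8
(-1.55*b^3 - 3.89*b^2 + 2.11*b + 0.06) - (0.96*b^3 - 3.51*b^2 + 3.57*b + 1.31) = -2.51*b^3 - 0.38*b^2 - 1.46*b - 1.25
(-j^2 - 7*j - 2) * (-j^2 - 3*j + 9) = j^4 + 10*j^3 + 14*j^2 - 57*j - 18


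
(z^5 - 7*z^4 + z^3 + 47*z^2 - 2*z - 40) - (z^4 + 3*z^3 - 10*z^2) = z^5 - 8*z^4 - 2*z^3 + 57*z^2 - 2*z - 40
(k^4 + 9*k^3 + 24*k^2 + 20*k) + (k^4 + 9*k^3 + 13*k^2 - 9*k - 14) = 2*k^4 + 18*k^3 + 37*k^2 + 11*k - 14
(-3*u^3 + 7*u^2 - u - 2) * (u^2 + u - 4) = -3*u^5 + 4*u^4 + 18*u^3 - 31*u^2 + 2*u + 8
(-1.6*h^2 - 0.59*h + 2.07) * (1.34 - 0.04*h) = 0.064*h^3 - 2.1204*h^2 - 0.8734*h + 2.7738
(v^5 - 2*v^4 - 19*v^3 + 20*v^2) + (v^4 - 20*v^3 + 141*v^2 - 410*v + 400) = v^5 - v^4 - 39*v^3 + 161*v^2 - 410*v + 400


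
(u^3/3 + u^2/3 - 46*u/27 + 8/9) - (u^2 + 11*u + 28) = u^3/3 - 2*u^2/3 - 343*u/27 - 244/9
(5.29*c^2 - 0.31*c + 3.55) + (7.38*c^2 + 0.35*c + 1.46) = 12.67*c^2 + 0.04*c + 5.01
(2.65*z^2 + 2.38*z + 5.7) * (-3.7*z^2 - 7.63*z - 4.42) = -9.805*z^4 - 29.0255*z^3 - 50.9624*z^2 - 54.0106*z - 25.194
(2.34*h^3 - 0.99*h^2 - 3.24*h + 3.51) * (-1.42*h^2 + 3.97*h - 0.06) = -3.3228*h^5 + 10.6956*h^4 + 0.5301*h^3 - 17.7876*h^2 + 14.1291*h - 0.2106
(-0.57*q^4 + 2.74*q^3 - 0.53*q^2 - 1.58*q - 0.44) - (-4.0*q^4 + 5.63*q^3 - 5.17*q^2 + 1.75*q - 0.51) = 3.43*q^4 - 2.89*q^3 + 4.64*q^2 - 3.33*q + 0.07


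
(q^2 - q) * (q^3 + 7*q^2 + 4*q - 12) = q^5 + 6*q^4 - 3*q^3 - 16*q^2 + 12*q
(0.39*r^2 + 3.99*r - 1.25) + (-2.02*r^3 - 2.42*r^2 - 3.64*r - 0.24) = -2.02*r^3 - 2.03*r^2 + 0.35*r - 1.49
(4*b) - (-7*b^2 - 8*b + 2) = 7*b^2 + 12*b - 2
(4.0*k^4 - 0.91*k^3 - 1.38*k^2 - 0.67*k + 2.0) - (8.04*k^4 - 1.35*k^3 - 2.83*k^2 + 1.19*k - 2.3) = -4.04*k^4 + 0.44*k^3 + 1.45*k^2 - 1.86*k + 4.3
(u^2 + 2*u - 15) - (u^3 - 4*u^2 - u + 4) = -u^3 + 5*u^2 + 3*u - 19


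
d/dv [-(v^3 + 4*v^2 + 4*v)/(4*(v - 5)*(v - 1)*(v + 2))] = (4*v^2 - 5*v - 5)/(2*(v^4 - 12*v^3 + 46*v^2 - 60*v + 25))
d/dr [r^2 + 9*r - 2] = 2*r + 9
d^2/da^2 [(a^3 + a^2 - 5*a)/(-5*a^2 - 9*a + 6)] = 2*(59*a^3 + 72*a^2 + 342*a + 234)/(125*a^6 + 675*a^5 + 765*a^4 - 891*a^3 - 918*a^2 + 972*a - 216)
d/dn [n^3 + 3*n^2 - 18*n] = 3*n^2 + 6*n - 18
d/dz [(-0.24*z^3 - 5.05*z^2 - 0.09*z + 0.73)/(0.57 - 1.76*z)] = (0.8448*z^3 + 8.4776*z^2 - 5.757*z + 1.2335)/(3.0976*z^2 - 2.0064*z + 0.3249)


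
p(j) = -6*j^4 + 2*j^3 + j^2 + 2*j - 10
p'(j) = -24*j^3 + 6*j^2 + 2*j + 2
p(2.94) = -392.92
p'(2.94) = -550.15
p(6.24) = -8569.46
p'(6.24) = -5583.19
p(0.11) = -9.77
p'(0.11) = 2.26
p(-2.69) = -361.24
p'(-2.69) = 507.20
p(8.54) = -30588.43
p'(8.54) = -14491.39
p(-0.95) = -17.60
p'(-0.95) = 26.09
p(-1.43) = -41.75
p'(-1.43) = 81.59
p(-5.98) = -8086.73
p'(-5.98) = 5336.94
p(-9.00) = -40771.00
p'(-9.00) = 17966.00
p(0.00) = -10.00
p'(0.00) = 2.00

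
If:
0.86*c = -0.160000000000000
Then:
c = -0.19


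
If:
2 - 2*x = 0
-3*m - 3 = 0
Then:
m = -1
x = 1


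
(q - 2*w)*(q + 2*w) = q^2 - 4*w^2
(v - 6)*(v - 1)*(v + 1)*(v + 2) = v^4 - 4*v^3 - 13*v^2 + 4*v + 12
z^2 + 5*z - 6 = (z - 1)*(z + 6)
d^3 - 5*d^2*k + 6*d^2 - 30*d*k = d*(d + 6)*(d - 5*k)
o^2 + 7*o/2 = o*(o + 7/2)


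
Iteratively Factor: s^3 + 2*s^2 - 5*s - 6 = (s + 3)*(s^2 - s - 2) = (s + 1)*(s + 3)*(s - 2)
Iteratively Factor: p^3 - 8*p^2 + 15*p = (p)*(p^2 - 8*p + 15) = p*(p - 3)*(p - 5)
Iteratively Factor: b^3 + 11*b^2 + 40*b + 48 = (b + 4)*(b^2 + 7*b + 12) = (b + 3)*(b + 4)*(b + 4)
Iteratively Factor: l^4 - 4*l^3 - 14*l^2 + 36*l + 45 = (l + 1)*(l^3 - 5*l^2 - 9*l + 45) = (l + 1)*(l + 3)*(l^2 - 8*l + 15) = (l - 5)*(l + 1)*(l + 3)*(l - 3)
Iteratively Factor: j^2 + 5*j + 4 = (j + 1)*(j + 4)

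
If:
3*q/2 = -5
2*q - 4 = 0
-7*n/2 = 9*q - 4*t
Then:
No Solution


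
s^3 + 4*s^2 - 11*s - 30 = (s - 3)*(s + 2)*(s + 5)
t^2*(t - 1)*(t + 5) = t^4 + 4*t^3 - 5*t^2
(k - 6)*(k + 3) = k^2 - 3*k - 18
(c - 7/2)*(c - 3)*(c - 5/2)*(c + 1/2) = c^4 - 17*c^3/2 + 89*c^2/4 - 103*c/8 - 105/8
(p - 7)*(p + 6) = p^2 - p - 42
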